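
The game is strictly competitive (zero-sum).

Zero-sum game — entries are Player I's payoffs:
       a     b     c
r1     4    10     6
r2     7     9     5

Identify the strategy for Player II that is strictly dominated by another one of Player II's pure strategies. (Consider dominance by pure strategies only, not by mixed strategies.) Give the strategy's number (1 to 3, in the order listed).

Player II prefers columns that give Player I less. Compare b with a: 4 < 10, 7 < 9.
So a strictly dominates b for Player II; b is strictly dominated.

2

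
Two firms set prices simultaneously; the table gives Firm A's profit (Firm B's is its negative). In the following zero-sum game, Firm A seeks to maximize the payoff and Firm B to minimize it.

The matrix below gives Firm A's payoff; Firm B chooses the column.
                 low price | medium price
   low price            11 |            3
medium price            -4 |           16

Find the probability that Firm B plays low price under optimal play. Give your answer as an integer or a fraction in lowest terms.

Row minima are 3 and -4, so Firm A's maximin is 3; column maxima are 11 and 16, so Firm B's minimax is 11. These differ, so the equilibrium is in mixed strategies.
Let Firm B play low price with probability q. Firm A is indifferent when 11q + 3(1−q) = −4q + 16(1−q), giving q = 13/28.

13/28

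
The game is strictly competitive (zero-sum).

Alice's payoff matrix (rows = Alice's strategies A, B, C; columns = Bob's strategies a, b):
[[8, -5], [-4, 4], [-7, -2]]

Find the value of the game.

4/7

Row C is strictly dominated by row B, so Alice never plays it.
The remaining 2×2 game on (A, B) × (a, b) has no saddle point. Let Alice play A with probability p; indifference gives 8p − 4(1−p) = −5p + 4(1−p), so p = 8/21.
Similarly Bob's optimal q on a is 3/7, and the value is 8·(3/7) + (-5)·(4/7) = 4/7.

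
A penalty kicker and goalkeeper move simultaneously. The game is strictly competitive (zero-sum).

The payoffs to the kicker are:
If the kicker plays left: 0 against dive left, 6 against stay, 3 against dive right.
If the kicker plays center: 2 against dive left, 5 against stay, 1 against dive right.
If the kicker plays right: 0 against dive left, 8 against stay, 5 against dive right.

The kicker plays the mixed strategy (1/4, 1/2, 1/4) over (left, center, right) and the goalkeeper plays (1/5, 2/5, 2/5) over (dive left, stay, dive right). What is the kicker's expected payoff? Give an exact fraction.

Against (1/5, 2/5, 2/5), each row's expected payoff is left: 18/5; center: 14/5; right: 26/5.
Taking the (1/4, 1/2, 1/4)-weighted average: (1/4)·(18/5) + (1/2)·(14/5) + (1/4)·(26/5) = 18/5.

18/5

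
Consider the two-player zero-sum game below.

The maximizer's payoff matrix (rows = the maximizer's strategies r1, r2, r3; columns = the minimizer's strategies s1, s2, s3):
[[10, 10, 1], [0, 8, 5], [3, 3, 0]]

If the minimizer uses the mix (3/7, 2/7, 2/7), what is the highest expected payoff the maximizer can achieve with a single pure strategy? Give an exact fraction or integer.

52/7

r1: (10)·(3/7) + (10)·(2/7) + (1)·(2/7) = 52/7.
r2: (0)·(3/7) + (8)·(2/7) + (5)·(2/7) = 26/7.
r3: (3)·(3/7) + (3)·(2/7) + (0)·(2/7) = 15/7.
The best pure response is r1 with expected payoff 52/7.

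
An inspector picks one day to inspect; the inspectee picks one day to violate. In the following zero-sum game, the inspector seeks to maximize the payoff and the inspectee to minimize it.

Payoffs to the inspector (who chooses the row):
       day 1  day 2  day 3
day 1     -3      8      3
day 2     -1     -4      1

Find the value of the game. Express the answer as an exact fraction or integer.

-10/7

Column day 3 is strictly dominated by day 1 for the inspectee (it gives the inspector more in every row).
The remaining 2×2 game on (day 1, day 2) × (day 1, day 2) has no saddle point. Let the inspector play day 1 with probability p; indifference gives −3p − (1−p) = 8p − 4(1−p), so p = 3/14.
Similarly the inspectee's optimal q on day 1 is 6/7, and the value is -3·(6/7) + (8)·(1/7) = -10/7.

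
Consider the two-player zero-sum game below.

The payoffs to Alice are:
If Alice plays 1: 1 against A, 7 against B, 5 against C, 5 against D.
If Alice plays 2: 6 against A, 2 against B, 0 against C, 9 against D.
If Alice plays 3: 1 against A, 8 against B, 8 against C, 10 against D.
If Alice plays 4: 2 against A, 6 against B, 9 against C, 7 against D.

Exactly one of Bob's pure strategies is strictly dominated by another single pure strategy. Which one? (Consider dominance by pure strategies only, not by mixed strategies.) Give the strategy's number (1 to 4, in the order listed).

Bob prefers columns that give Alice less. Compare D with A: 1 < 5, 6 < 9, 1 < 10, 2 < 7.
So A strictly dominates D for Bob; D is strictly dominated.

4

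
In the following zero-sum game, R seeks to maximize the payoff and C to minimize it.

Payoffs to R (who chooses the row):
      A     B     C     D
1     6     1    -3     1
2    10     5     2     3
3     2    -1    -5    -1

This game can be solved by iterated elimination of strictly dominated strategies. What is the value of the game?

2

Row 3 is strictly dominated by row 1 (6>2, 1>-1, -3>-5, 1>-1); eliminate 3.
Column A is strictly dominated by B for C (1<6, 5<10); eliminate A.
Row 1 is strictly dominated by row 2 (5>1, 2>-3, 3>1); eliminate 1.
Column D is strictly dominated by C for C (2<3); eliminate D.
Column B is strictly dominated by C for C (2<5); eliminate B.
Only (2, C) remains, with payoff 2.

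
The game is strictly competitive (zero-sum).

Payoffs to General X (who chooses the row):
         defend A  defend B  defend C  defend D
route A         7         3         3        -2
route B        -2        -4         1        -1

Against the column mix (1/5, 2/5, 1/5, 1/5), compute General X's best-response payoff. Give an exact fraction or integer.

route A: (7)·(1/5) + (3)·(2/5) + (3)·(1/5) + (-2)·(1/5) = 14/5.
route B: (-2)·(1/5) + (-4)·(2/5) + (1)·(1/5) + (-1)·(1/5) = -2.
The best pure response is route A with expected payoff 14/5.

14/5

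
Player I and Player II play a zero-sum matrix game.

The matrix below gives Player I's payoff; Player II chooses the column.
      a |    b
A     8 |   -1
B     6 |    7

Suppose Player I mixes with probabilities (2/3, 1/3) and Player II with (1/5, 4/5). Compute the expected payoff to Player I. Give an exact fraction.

14/5

Against (1/5, 4/5), each row's expected payoff is A: 4/5; B: 34/5.
Taking the (2/3, 1/3)-weighted average: (2/3)·(4/5) + (1/3)·(34/5) = 14/5.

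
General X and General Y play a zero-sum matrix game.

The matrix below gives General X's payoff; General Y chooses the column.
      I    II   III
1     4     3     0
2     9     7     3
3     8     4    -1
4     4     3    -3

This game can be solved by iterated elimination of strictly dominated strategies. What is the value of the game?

3

Column II is strictly dominated by III for General Y (0<3, 3<7, -1<4, -3<3); eliminate II.
Row 1 is strictly dominated by row 2 (9>4, 3>0); eliminate 1.
Column I is strictly dominated by III for General Y (3<9, -1<8, -3<4); eliminate I.
Row 4 is strictly dominated by row 2 (3>-3); eliminate 4.
Row 3 is strictly dominated by row 2 (3>-1); eliminate 3.
Only (2, III) remains, with payoff 3.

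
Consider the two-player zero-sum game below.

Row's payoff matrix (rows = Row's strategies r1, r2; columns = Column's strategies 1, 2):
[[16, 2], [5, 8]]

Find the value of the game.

Row minima are 2 and 5, so Row's maximin is 5; column maxima are 16 and 8, so Column's minimax is 8. These differ, so the equilibrium is in mixed strategies.
Let Row play r1 with probability p. Column is indifferent when 16p + 5(1−p) = 2p + 8(1−p), giving p = 3/17.
Let Column play 1 with probability q. Row is indifferent when 16q + 2(1−q) = 5q + 8(1−q), giving q = 6/17.
The value is 16·(6/17) + (2)·(11/17) = 118/17.

118/17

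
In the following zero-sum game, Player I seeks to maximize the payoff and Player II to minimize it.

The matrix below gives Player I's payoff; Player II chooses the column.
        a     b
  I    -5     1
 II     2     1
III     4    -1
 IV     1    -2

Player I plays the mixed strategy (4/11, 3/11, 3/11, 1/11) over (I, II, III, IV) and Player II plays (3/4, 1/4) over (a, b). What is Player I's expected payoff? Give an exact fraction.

-1/44

Against (3/4, 1/4), each row's expected payoff is I: -7/2; II: 7/4; III: 11/4; IV: 1/4.
Taking the (4/11, 3/11, 3/11, 1/11)-weighted average: (4/11)·(-7/2) + (3/11)·(7/4) + (3/11)·(11/4) + (1/11)·(1/4) = -1/44.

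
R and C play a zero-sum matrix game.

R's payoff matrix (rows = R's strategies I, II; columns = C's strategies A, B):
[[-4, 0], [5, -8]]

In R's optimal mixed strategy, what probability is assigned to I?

13/17

Row minima are -4 and -8, so R's maximin is -4; column maxima are 5 and 0, so C's minimax is 0. These differ, so the equilibrium is in mixed strategies.
Let R play I with probability p. C is indifferent when −4p + 5(1−p) = −8(1−p), giving p = 13/17.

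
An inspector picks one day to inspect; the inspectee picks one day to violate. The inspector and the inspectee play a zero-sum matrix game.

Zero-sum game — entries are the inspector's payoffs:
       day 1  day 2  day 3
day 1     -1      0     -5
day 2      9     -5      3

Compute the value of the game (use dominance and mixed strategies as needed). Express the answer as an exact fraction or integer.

-25/13

Column day 1 is strictly dominated by day 3 for the inspectee (it gives the inspector more in every row).
The remaining 2×2 game on (day 1, day 2) × (day 2, day 3) has no saddle point. Let the inspector play day 1 with probability p; indifference gives −5(1−p) = −5p + 3(1−p), so p = 8/13.
Similarly the inspectee's optimal q on day 2 is 8/13, and the value is 0·(8/13) + (-5)·(5/13) = -25/13.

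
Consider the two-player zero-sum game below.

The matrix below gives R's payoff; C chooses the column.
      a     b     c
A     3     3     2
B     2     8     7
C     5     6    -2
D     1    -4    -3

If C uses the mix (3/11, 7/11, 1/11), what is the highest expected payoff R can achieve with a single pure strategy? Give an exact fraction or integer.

69/11

A: (3)·(3/11) + (3)·(7/11) + (2)·(1/11) = 32/11.
B: (2)·(3/11) + (8)·(7/11) + (7)·(1/11) = 69/11.
C: (5)·(3/11) + (6)·(7/11) + (-2)·(1/11) = 5.
D: (1)·(3/11) + (-4)·(7/11) + (-3)·(1/11) = -28/11.
The best pure response is B with expected payoff 69/11.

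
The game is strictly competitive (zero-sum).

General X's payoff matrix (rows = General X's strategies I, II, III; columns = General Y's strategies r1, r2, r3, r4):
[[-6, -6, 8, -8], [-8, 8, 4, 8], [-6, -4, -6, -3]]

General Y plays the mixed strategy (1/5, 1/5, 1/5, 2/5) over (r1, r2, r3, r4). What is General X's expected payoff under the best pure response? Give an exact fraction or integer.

4

I: (-6)·(1/5) + (-6)·(1/5) + (8)·(1/5) + (-8)·(2/5) = -4.
II: (-8)·(1/5) + (8)·(1/5) + (4)·(1/5) + (8)·(2/5) = 4.
III: (-6)·(1/5) + (-4)·(1/5) + (-6)·(1/5) + (-3)·(2/5) = -22/5.
The best pure response is II with expected payoff 4.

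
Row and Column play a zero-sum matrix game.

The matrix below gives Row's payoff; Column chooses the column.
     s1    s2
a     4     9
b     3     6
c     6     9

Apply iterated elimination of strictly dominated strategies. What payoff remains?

6

Row b is strictly dominated by row a (4>3, 9>6); eliminate b.
Column s2 is strictly dominated by s1 for Column (4<9, 6<9); eliminate s2.
Row a is strictly dominated by row c (6>4); eliminate a.
Only (c, s1) remains, with payoff 6.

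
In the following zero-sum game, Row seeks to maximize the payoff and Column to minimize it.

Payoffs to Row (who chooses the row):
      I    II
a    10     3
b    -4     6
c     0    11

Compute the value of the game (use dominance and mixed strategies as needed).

Row b is strictly dominated by row c, so Row never plays it.
The remaining 2×2 game on (a, c) × (I, II) has no saddle point. Let Row play a with probability p; indifference gives 10p = 3p + 11(1−p), so p = 11/18.
Similarly Column's optimal q on I is 4/9, and the value is 10·(4/9) + (3)·(5/9) = 55/9.

55/9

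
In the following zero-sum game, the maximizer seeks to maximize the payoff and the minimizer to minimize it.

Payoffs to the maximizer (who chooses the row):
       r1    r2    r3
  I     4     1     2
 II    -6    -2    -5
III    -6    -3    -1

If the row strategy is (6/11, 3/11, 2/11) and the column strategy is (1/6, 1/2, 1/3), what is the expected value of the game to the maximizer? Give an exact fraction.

-17/33

Against (1/6, 1/2, 1/3), each row's expected payoff is I: 11/6; II: -11/3; III: -17/6.
Taking the (6/11, 3/11, 2/11)-weighted average: (6/11)·(11/6) + (3/11)·(-11/3) + (2/11)·(-17/6) = -17/33.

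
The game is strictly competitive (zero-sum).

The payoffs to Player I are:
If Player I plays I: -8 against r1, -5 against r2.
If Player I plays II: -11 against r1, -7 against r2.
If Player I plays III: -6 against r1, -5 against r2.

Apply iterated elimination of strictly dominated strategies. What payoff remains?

-6

Row II is strictly dominated by row I (-8>-11, -5>-7); eliminate II.
Column r2 is strictly dominated by r1 for Player II (-8<-5, -6<-5); eliminate r2.
Row I is strictly dominated by row III (-6>-8); eliminate I.
Only (III, r1) remains, with payoff -6.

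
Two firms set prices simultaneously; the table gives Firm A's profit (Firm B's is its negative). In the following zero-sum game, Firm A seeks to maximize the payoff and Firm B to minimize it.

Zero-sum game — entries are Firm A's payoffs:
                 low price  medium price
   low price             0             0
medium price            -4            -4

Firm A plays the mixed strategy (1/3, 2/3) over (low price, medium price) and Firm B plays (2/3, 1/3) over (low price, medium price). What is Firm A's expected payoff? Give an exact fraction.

Against (2/3, 1/3), each row's expected payoff is low price: 0; medium price: -4.
Taking the (1/3, 2/3)-weighted average: (1/3)·(0) + (2/3)·(-4) = -8/3.

-8/3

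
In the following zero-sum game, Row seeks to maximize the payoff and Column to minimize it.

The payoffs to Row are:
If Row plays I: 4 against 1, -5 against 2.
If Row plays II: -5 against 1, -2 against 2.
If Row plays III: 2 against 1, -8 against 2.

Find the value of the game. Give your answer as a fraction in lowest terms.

-11/4

Row III is strictly dominated by row I, so Row never plays it.
The remaining 2×2 game on (I, II) × (1, 2) has no saddle point. Let Row play I with probability p; indifference gives 4p − 5(1−p) = −5p − 2(1−p), so p = 1/4.
Similarly Column's optimal q on 1 is 1/4, and the value is 4·(1/4) + (-5)·(3/4) = -11/4.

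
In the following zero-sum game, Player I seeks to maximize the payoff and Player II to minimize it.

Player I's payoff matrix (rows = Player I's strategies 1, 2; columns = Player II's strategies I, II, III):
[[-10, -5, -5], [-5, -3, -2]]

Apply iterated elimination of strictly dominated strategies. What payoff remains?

-5

Row 1 is strictly dominated by row 2 (-5>-10, -3>-5, -2>-5); eliminate 1.
Column II is strictly dominated by I for Player II (-5<-3); eliminate II.
Column III is strictly dominated by I for Player II (-5<-2); eliminate III.
Only (2, I) remains, with payoff -5.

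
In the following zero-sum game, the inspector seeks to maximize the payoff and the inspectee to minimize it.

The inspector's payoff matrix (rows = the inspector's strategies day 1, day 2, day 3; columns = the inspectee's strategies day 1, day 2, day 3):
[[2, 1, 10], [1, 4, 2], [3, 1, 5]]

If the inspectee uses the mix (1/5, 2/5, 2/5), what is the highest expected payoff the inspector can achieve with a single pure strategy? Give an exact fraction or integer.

day 1: (2)·(1/5) + (1)·(2/5) + (10)·(2/5) = 24/5.
day 2: (1)·(1/5) + (4)·(2/5) + (2)·(2/5) = 13/5.
day 3: (3)·(1/5) + (1)·(2/5) + (5)·(2/5) = 3.
The best pure response is day 1 with expected payoff 24/5.

24/5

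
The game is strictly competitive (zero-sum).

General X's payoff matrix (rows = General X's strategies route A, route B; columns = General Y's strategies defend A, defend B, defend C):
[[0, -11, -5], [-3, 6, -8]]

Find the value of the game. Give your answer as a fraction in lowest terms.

-59/10

Column defend A is strictly dominated by defend C for General Y (it gives General X more in every row).
The remaining 2×2 game on (route A, route B) × (defend B, defend C) has no saddle point. Let General X play route A with probability p; indifference gives −11p + 6(1−p) = −5p − 8(1−p), so p = 7/10.
Similarly General Y's optimal q on defend B is 3/20, and the value is -11·(3/20) + (-5)·(17/20) = -59/10.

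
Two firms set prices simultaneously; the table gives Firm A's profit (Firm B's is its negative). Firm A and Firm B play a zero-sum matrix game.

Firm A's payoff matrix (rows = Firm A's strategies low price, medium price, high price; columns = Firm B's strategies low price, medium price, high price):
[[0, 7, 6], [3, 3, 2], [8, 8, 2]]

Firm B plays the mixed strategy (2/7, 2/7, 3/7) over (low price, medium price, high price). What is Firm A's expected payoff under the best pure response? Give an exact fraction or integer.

38/7

low price: (0)·(2/7) + (7)·(2/7) + (6)·(3/7) = 32/7.
medium price: (3)·(2/7) + (3)·(2/7) + (2)·(3/7) = 18/7.
high price: (8)·(2/7) + (8)·(2/7) + (2)·(3/7) = 38/7.
The best pure response is high price with expected payoff 38/7.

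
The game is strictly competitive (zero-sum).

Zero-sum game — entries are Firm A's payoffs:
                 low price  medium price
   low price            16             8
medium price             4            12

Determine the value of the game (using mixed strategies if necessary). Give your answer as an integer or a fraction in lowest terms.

Row minima are 8 and 4, so Firm A's maximin is 8; column maxima are 16 and 12, so Firm B's minimax is 12. These differ, so the equilibrium is in mixed strategies.
Let Firm A play low price with probability p. Firm B is indifferent when 16p + 4(1−p) = 8p + 12(1−p), giving p = 1/2.
Let Firm B play low price with probability q. Firm A is indifferent when 16q + 8(1−q) = 4q + 12(1−q), giving q = 1/4.
The value is 16·(1/4) + (8)·(3/4) = 10.

10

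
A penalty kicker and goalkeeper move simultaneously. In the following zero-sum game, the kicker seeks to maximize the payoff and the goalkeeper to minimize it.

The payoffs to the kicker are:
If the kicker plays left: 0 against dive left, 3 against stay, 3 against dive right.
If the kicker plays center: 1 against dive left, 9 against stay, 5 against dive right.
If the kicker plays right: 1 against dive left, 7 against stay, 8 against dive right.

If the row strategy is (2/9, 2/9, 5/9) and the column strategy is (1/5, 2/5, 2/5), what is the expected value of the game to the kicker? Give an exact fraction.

79/15

Against (1/5, 2/5, 2/5), each row's expected payoff is left: 12/5; center: 29/5; right: 31/5.
Taking the (2/9, 2/9, 5/9)-weighted average: (2/9)·(12/5) + (2/9)·(29/5) + (5/9)·(31/5) = 79/15.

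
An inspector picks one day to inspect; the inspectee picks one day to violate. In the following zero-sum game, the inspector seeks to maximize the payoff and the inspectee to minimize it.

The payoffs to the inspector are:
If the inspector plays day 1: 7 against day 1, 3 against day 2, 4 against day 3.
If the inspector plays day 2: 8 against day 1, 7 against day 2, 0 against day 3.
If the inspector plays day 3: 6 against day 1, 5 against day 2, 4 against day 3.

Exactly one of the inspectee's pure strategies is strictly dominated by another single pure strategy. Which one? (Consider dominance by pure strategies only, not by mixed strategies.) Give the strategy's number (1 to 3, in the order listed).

1

The inspectee prefers columns that give the inspector less. Compare day 1 with day 2: 3 < 7, 7 < 8, 5 < 6.
So day 2 strictly dominates day 1 for the inspectee; day 1 is strictly dominated.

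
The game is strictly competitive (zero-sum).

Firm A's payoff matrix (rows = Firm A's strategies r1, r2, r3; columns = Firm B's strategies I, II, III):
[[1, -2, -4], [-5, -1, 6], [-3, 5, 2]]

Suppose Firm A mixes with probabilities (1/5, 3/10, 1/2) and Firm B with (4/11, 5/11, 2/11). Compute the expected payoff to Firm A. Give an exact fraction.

9/55

Against (4/11, 5/11, 2/11), each row's expected payoff is r1: -14/11; r2: -13/11; r3: 17/11.
Taking the (1/5, 3/10, 1/2)-weighted average: (1/5)·(-14/11) + (3/10)·(-13/11) + (1/2)·(17/11) = 9/55.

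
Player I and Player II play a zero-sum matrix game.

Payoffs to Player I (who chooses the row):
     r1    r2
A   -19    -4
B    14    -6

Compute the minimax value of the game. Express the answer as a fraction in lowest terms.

Row minima are -19 and -6, so Player I's maximin is -6; column maxima are 14 and -4, so Player II's minimax is -4. These differ, so the equilibrium is in mixed strategies.
Let Player I play A with probability p. Player II is indifferent when −19p + 14(1−p) = −4p − 6(1−p), giving p = 4/7.
Let Player II play r1 with probability q. Player I is indifferent when −19q − 4(1−q) = 14q − 6(1−q), giving q = 2/35.
The value is -19·(2/35) + (-4)·(33/35) = -34/7.

-34/7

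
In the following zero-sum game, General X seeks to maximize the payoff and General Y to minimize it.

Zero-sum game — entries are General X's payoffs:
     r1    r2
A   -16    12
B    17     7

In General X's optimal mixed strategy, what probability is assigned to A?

Row minima are -16 and 7, so General X's maximin is 7; column maxima are 17 and 12, so General Y's minimax is 12. These differ, so the equilibrium is in mixed strategies.
Let General X play A with probability p. General Y is indifferent when −16p + 17(1−p) = 12p + 7(1−p), giving p = 5/19.

5/19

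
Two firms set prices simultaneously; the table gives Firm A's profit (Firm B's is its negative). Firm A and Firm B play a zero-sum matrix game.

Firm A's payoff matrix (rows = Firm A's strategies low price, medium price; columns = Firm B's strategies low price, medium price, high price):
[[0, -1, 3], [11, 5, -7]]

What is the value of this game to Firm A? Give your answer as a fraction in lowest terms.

Column low price is strictly dominated by medium price for Firm B (it gives Firm A more in every row).
The remaining 2×2 game on (low price, medium price) × (medium price, high price) has no saddle point. Let Firm A play low price with probability p; indifference gives −p + 5(1−p) = 3p − 7(1−p), so p = 3/4.
Similarly Firm B's optimal q on medium price is 5/8, and the value is -1·(5/8) + (3)·(3/8) = 1/2.

1/2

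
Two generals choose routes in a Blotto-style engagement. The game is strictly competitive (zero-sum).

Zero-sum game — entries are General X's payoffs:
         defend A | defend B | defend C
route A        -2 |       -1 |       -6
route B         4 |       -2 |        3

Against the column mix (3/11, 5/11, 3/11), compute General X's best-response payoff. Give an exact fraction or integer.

1

route A: (-2)·(3/11) + (-1)·(5/11) + (-6)·(3/11) = -29/11.
route B: (4)·(3/11) + (-2)·(5/11) + (3)·(3/11) = 1.
The best pure response is route B with expected payoff 1.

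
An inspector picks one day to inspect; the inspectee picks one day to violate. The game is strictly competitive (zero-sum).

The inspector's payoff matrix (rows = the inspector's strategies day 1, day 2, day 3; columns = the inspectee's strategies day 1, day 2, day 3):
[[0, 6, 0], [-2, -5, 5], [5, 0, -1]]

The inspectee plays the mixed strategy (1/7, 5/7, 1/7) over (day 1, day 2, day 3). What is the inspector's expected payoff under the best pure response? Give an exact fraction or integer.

30/7

day 1: (0)·(1/7) + (6)·(5/7) + (0)·(1/7) = 30/7.
day 2: (-2)·(1/7) + (-5)·(5/7) + (5)·(1/7) = -22/7.
day 3: (5)·(1/7) + (0)·(5/7) + (-1)·(1/7) = 4/7.
The best pure response is day 1 with expected payoff 30/7.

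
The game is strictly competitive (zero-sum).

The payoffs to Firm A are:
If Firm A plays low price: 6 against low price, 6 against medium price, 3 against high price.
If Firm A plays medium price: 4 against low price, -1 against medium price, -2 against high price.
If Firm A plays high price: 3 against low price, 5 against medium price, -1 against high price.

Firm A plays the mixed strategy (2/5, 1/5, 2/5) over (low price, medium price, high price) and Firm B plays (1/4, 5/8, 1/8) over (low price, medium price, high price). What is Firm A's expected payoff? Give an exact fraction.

151/40

Against (1/4, 5/8, 1/8), each row's expected payoff is low price: 45/8; medium price: 1/8; high price: 15/4.
Taking the (2/5, 1/5, 2/5)-weighted average: (2/5)·(45/8) + (1/5)·(1/8) + (2/5)·(15/4) = 151/40.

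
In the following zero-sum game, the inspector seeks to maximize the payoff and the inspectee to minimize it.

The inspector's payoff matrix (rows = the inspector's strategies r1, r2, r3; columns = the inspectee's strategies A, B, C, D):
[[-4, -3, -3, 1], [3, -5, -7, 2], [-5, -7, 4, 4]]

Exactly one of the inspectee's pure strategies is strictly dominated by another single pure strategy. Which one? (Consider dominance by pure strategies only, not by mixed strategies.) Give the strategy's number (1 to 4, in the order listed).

The inspectee prefers columns that give the inspector less. Compare D with B: -3 < 1, -5 < 2, -7 < 4.
So B strictly dominates D for the inspectee; D is strictly dominated.

4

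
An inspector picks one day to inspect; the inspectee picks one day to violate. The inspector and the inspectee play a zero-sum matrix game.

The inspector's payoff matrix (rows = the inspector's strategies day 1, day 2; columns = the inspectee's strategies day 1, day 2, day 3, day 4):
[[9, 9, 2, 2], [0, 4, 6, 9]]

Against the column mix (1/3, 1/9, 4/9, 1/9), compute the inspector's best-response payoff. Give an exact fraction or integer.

day 1: (9)·(1/3) + (9)·(1/9) + (2)·(4/9) + (2)·(1/9) = 46/9.
day 2: (0)·(1/3) + (4)·(1/9) + (6)·(4/9) + (9)·(1/9) = 37/9.
The best pure response is day 1 with expected payoff 46/9.

46/9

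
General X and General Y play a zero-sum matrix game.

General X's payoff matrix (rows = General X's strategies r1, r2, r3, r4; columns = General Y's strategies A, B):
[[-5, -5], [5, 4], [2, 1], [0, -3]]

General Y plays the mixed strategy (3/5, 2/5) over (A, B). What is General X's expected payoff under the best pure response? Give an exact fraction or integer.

23/5

r1: (-5)·(3/5) + (-5)·(2/5) = -5.
r2: (5)·(3/5) + (4)·(2/5) = 23/5.
r3: (2)·(3/5) + (1)·(2/5) = 8/5.
r4: (0)·(3/5) + (-3)·(2/5) = -6/5.
The best pure response is r2 with expected payoff 23/5.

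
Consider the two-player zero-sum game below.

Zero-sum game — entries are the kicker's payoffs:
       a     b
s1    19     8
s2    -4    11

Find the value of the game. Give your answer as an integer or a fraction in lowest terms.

241/26

Row minima are 8 and -4, so the kicker's maximin is 8; column maxima are 19 and 11, so the goalkeeper's minimax is 11. These differ, so the equilibrium is in mixed strategies.
Let the kicker play s1 with probability p. The goalkeeper is indifferent when 19p − 4(1−p) = 8p + 11(1−p), giving p = 15/26.
Let the goalkeeper play a with probability q. The kicker is indifferent when 19q + 8(1−q) = −4q + 11(1−q), giving q = 3/26.
The value is 19·(3/26) + (8)·(23/26) = 241/26.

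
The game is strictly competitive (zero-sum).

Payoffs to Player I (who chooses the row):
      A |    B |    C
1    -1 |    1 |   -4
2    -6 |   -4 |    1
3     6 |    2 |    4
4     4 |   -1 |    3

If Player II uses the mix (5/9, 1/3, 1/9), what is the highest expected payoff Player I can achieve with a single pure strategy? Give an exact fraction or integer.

40/9

1: (-1)·(5/9) + (1)·(1/3) + (-4)·(1/9) = -2/3.
2: (-6)·(5/9) + (-4)·(1/3) + (1)·(1/9) = -41/9.
3: (6)·(5/9) + (2)·(1/3) + (4)·(1/9) = 40/9.
4: (4)·(5/9) + (-1)·(1/3) + (3)·(1/9) = 20/9.
The best pure response is 3 with expected payoff 40/9.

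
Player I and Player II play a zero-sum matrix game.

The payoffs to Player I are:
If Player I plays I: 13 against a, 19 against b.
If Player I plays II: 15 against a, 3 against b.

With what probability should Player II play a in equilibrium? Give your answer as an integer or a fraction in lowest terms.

8/9

Row minima are 13 and 3, so Player I's maximin is 13; column maxima are 15 and 19, so Player II's minimax is 15. These differ, so the equilibrium is in mixed strategies.
Let Player II play a with probability q. Player I is indifferent when 13q + 19(1−q) = 15q + 3(1−q), giving q = 8/9.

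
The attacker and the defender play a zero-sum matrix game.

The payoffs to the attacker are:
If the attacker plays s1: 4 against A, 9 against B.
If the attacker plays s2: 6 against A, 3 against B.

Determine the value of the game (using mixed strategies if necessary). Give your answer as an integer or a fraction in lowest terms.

Row minima are 4 and 3, so the attacker's maximin is 4; column maxima are 6 and 9, so the defender's minimax is 6. These differ, so the equilibrium is in mixed strategies.
Let the attacker play s1 with probability p. The defender is indifferent when 4p + 6(1−p) = 9p + 3(1−p), giving p = 3/8.
Let the defender play A with probability q. The attacker is indifferent when 4q + 9(1−q) = 6q + 3(1−q), giving q = 3/4.
The value is 4·(3/4) + (9)·(1/4) = 21/4.

21/4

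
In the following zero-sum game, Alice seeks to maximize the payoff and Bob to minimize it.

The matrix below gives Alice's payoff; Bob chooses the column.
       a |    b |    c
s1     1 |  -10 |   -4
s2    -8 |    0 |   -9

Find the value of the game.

-6

Column a is strictly dominated by c for Bob (it gives Alice more in every row).
The remaining 2×2 game on (s1, s2) × (b, c) has no saddle point. Let Alice play s1 with probability p; indifference gives −10p = −4p − 9(1−p), so p = 3/5.
Similarly Bob's optimal q on b is 1/3, and the value is -10·(1/3) + (-4)·(2/3) = -6.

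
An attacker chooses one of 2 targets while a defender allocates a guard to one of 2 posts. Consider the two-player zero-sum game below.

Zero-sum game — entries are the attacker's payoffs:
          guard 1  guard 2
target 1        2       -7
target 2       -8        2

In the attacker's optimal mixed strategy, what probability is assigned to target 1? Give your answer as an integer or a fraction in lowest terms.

10/19

Row minima are -7 and -8, so the attacker's maximin is -7; column maxima are 2 and 2, so the defender's minimax is 2. These differ, so the equilibrium is in mixed strategies.
Let the attacker play target 1 with probability p. The defender is indifferent when 2p − 8(1−p) = −7p + 2(1−p), giving p = 10/19.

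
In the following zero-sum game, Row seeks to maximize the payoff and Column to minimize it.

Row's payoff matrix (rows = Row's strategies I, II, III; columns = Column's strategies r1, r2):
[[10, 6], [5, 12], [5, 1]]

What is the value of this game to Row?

90/11

Row III is strictly dominated by row I, so Row never plays it.
The remaining 2×2 game on (I, II) × (r1, r2) has no saddle point. Let Row play I with probability p; indifference gives 10p + 5(1−p) = 6p + 12(1−p), so p = 7/11.
Similarly Column's optimal q on r1 is 6/11, and the value is 10·(6/11) + (6)·(5/11) = 90/11.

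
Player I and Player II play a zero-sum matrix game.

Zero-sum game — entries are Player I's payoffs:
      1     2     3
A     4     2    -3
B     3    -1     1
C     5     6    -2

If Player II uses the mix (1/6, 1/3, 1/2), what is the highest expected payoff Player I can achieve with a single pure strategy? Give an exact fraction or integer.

11/6

A: (4)·(1/6) + (2)·(1/3) + (-3)·(1/2) = -1/6.
B: (3)·(1/6) + (-1)·(1/3) + (1)·(1/2) = 2/3.
C: (5)·(1/6) + (6)·(1/3) + (-2)·(1/2) = 11/6.
The best pure response is C with expected payoff 11/6.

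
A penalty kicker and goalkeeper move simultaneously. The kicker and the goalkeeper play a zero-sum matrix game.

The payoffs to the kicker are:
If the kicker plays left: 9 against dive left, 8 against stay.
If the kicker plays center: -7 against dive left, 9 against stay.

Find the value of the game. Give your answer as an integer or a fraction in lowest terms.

137/17

Row minima are 8 and -7, so the kicker's maximin is 8; column maxima are 9 and 9, so the goalkeeper's minimax is 9. These differ, so the equilibrium is in mixed strategies.
Let the kicker play left with probability p. The goalkeeper is indifferent when 9p − 7(1−p) = 8p + 9(1−p), giving p = 16/17.
Let the goalkeeper play dive left with probability q. The kicker is indifferent when 9q + 8(1−q) = −7q + 9(1−q), giving q = 1/17.
The value is 9·(1/17) + (8)·(16/17) = 137/17.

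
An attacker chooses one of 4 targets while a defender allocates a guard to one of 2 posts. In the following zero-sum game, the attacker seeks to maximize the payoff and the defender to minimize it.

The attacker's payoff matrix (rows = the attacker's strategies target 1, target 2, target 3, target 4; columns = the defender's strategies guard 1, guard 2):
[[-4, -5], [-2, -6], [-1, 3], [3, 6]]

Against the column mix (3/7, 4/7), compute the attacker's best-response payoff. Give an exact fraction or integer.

target 1: (-4)·(3/7) + (-5)·(4/7) = -32/7.
target 2: (-2)·(3/7) + (-6)·(4/7) = -30/7.
target 3: (-1)·(3/7) + (3)·(4/7) = 9/7.
target 4: (3)·(3/7) + (6)·(4/7) = 33/7.
The best pure response is target 4 with expected payoff 33/7.

33/7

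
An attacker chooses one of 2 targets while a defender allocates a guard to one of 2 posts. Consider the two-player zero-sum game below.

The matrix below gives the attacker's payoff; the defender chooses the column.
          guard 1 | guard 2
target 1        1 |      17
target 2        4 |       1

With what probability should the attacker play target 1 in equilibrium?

Row minima are 1 and 1, so the attacker's maximin is 1; column maxima are 4 and 17, so the defender's minimax is 4. These differ, so the equilibrium is in mixed strategies.
Let the attacker play target 1 with probability p. The defender is indifferent when p + 4(1−p) = 17p + (1−p), giving p = 3/19.

3/19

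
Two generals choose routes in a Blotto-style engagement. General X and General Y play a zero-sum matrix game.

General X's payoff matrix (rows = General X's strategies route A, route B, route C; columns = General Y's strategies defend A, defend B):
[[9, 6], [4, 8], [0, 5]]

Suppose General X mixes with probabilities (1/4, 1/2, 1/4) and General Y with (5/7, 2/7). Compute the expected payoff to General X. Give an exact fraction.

139/28

Against (5/7, 2/7), each row's expected payoff is route A: 57/7; route B: 36/7; route C: 10/7.
Taking the (1/4, 1/2, 1/4)-weighted average: (1/4)·(57/7) + (1/2)·(36/7) + (1/4)·(10/7) = 139/28.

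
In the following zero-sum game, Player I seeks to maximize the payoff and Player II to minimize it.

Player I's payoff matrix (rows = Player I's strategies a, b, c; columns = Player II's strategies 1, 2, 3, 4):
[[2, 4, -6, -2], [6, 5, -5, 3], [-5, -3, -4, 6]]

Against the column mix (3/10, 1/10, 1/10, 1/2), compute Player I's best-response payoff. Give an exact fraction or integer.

a: (2)·(3/10) + (4)·(1/10) + (-6)·(1/10) + (-2)·(1/2) = -3/5.
b: (6)·(3/10) + (5)·(1/10) + (-5)·(1/10) + (3)·(1/2) = 33/10.
c: (-5)·(3/10) + (-3)·(1/10) + (-4)·(1/10) + (6)·(1/2) = 4/5.
The best pure response is b with expected payoff 33/10.

33/10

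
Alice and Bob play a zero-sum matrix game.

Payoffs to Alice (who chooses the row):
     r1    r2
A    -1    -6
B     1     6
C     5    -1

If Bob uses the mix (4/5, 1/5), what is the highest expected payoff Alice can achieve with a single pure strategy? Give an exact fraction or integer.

A: (-1)·(4/5) + (-6)·(1/5) = -2.
B: (1)·(4/5) + (6)·(1/5) = 2.
C: (5)·(4/5) + (-1)·(1/5) = 19/5.
The best pure response is C with expected payoff 19/5.

19/5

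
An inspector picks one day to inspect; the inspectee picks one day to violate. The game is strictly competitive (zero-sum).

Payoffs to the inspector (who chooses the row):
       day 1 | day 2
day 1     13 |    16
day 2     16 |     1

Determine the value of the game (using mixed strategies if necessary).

27/2

Row minima are 13 and 1, so the inspector's maximin is 13; column maxima are 16 and 16, so the inspectee's minimax is 16. These differ, so the equilibrium is in mixed strategies.
Let the inspector play day 1 with probability p. The inspectee is indifferent when 13p + 16(1−p) = 16p + (1−p), giving p = 5/6.
Let the inspectee play day 1 with probability q. The inspector is indifferent when 13q + 16(1−q) = 16q + (1−q), giving q = 5/6.
The value is 13·(5/6) + (16)·(1/6) = 27/2.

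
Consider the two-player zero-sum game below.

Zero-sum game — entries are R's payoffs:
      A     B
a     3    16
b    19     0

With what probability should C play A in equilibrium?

1/2

Row minima are 3 and 0, so R's maximin is 3; column maxima are 19 and 16, so C's minimax is 16. These differ, so the equilibrium is in mixed strategies.
Let C play A with probability q. R is indifferent when 3q + 16(1−q) = 19q, giving q = 1/2.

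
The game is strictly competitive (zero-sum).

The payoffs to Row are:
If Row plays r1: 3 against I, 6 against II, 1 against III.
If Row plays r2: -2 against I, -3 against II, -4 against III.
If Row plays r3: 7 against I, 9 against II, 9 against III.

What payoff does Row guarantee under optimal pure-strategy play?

Row minima: 1, -4, 7 → Row's maximin is 7.
Column maxima: 7, 9, 9 → Column's minimax is 7.
They coincide at (r3, I), so the value is 7.

7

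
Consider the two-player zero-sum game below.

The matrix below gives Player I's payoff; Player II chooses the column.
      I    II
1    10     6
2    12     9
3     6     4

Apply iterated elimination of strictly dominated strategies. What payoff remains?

9

Row 1 is strictly dominated by row 2 (12>10, 9>6); eliminate 1.
Row 3 is strictly dominated by row 2 (12>6, 9>4); eliminate 3.
Column I is strictly dominated by II for Player II (9<12); eliminate I.
Only (2, II) remains, with payoff 9.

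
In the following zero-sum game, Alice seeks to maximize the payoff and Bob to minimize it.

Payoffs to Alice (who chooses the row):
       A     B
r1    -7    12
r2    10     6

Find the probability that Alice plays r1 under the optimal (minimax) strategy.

4/23

Row minima are -7 and 6, so Alice's maximin is 6; column maxima are 10 and 12, so Bob's minimax is 10. These differ, so the equilibrium is in mixed strategies.
Let Alice play r1 with probability p. Bob is indifferent when −7p + 10(1−p) = 12p + 6(1−p), giving p = 4/23.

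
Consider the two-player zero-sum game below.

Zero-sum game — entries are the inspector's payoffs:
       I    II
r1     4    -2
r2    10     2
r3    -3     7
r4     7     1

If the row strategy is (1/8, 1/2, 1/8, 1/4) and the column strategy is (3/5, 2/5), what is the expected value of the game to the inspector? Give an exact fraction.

39/8

Against (3/5, 2/5), each row's expected payoff is r1: 8/5; r2: 34/5; r3: 1; r4: 23/5.
Taking the (1/8, 1/2, 1/8, 1/4)-weighted average: (1/8)·(8/5) + (1/2)·(34/5) + (1/8)·(1) + (1/4)·(23/5) = 39/8.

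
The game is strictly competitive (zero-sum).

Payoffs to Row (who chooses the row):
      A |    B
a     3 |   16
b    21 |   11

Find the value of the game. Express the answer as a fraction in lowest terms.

Row minima are 3 and 11, so Row's maximin is 11; column maxima are 21 and 16, so Column's minimax is 16. These differ, so the equilibrium is in mixed strategies.
Let Row play a with probability p. Column is indifferent when 3p + 21(1−p) = 16p + 11(1−p), giving p = 10/23.
Let Column play A with probability q. Row is indifferent when 3q + 16(1−q) = 21q + 11(1−q), giving q = 5/23.
The value is 3·(5/23) + (16)·(18/23) = 303/23.

303/23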